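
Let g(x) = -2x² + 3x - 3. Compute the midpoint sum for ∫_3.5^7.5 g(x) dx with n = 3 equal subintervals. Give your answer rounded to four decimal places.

-197.4815

Δx = (7.5 − 3.5)/3 = 4/3.
Midpoints: 25/6, 5.5, 41/6.
g(25/6) = -227/9, g(5.5) = -47, g(41/6) = -683/9.
Sum = Δx · [g(25/6) + g(5.5) + g(41/6)].
Sum ≈ -197.4815.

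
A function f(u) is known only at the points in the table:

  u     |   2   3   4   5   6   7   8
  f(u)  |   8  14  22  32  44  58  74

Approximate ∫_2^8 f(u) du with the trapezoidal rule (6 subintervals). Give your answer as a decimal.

211

Δu = 1.
T_6 = (1/2)·[8 + 2·14 + 2·22 + 2·32 + 2·44 + 2·58 + 74] = 211.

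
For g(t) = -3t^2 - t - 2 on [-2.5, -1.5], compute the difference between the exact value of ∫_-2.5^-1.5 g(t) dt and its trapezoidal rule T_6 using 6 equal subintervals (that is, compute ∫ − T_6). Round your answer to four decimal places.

Exact integral: ∫_-2.5^-1.5 g(t) dt = -12.25.
T_6 ≈ -12.263889.
Error ≈ -12.25 − (-12.263889) ≈ 0.0139.

0.0139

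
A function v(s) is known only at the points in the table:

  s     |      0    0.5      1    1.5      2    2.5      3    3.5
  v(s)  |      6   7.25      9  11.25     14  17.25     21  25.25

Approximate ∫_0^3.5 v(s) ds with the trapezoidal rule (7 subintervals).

Δs = 0.5.
T_7 = (0.5/2)·[6 + 2·7.25 + 2·9 + 2·11.25 + 2·14 + 2·17.25 + 2·21 + 25.25] = 47.6875.

47.6875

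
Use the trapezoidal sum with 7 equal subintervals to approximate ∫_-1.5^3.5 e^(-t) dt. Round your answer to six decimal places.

Δt = (3.5 − (-1.5))/7 = 5/7.
f(-1.5) ≈ 4.481689, f(-11/14) ≈ 2.193974, f(-1/14) ≈ 1.074041, f(9/14) ≈ 0.525788, f(19/14) ≈ 0.257395, f(29/14) ≈ 0.126006, f(39/14) ≈ 0.061685, f(3.5) ≈ 0.030197.
T_7 = (Δt/2)·[f(t_0) + 2f(t_1) + ... + 2f(t_{6}) + f(t_7)].
Sum ≈ 4.639166.

4.639166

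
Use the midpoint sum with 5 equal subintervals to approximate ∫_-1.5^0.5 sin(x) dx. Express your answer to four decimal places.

-0.8122

Δx = (0.5 − (-1.5))/5 = 0.4.
Midpoints: -1.3, -0.9, -0.5, -0.1, 0.3.
f(-1.3) ≈ -0.9636, f(-0.9) ≈ -0.7833, f(-0.5) ≈ -0.4794, f(-0.1) ≈ -0.0998, f(0.3) ≈ 0.2955.
Sum = Δx · [f(-1.3) + f(-0.9) + f(-0.5) + f(-0.1) + f(0.3)].
Sum ≈ -0.8122.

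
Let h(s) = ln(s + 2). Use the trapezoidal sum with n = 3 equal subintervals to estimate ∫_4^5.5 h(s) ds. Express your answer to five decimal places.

2.86052

Δs = (5.5 − 4)/3 = 0.5.
h(4) ≈ 1.79176, h(4.5) ≈ 1.87180, h(5) ≈ 1.94591, h(5.5) ≈ 2.01490.
T_3 = (Δs/2)·[h(s_0) + 2h(s_1) + 2h(s_2) + h(s_3)].
Sum ≈ 2.86052.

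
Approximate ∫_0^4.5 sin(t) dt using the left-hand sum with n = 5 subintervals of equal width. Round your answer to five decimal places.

Δt = (4.5 − 0)/5 = 0.9.
Left endpoints: 0, 0.9, 1.8, 2.7, 3.6.
f(0) ≈ 0.00000, f(0.9) ≈ 0.78333, f(1.8) ≈ 0.97385, f(2.7) ≈ 0.42738, f(3.6) ≈ -0.44252.
Sum = Δt · [f(0) + f(0.9) + f(1.8) + f(2.7) + f(3.6)].
Sum ≈ 1.56783.

1.56783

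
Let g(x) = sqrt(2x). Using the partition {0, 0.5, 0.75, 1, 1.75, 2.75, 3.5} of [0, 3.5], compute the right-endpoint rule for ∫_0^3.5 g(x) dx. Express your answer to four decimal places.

6.8924

Subinterval widths: 0.5, 0.25, 0.25, 0.75, 1, 0.75.
Right endpoints: 0.5, 0.75, 1, 1.75, 2.75, 3.5.
g(0.5) ≈ 1.0000, g(0.75) ≈ 1.2247, g(1) ≈ 1.4142, g(1.75) ≈ 1.8708, g(2.75) ≈ 2.3452, g(3.5) ≈ 2.6458.
Sum = Σ Δx_i · g(x_i).
Sum ≈ 6.8924.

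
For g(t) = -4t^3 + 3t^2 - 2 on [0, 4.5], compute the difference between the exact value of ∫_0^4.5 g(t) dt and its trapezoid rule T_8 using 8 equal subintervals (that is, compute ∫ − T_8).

Exact integral: ∫_0^4.5 g(t) dt = -327.9375.
T_8 = -333.6328125.
Error = -327.9375 − (-333.6328125) = 5.6953125.

5.6953125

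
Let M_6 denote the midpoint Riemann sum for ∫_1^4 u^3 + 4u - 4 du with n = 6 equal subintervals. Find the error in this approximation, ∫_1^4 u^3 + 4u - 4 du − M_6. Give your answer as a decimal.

0.46875

Exact integral: ∫_1^4 f(u) du = 81.75.
M_6 = 81.28125.
Error = 81.75 − 81.28125 = 0.46875.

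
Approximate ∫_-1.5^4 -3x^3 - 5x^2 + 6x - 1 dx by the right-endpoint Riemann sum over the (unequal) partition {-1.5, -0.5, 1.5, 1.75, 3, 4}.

-422.34765625

Subinterval widths: 1, 2, 0.25, 1.25, 1.
Right endpoints: -0.5, 1.5, 1.75, 3, 4.
f(-0.5) = -4.875, f(1.5) = -13.375, f(1.75) = -21.890625, f(3) = -109, f(4) = -249.
Sum = Σ Δx_i · f(x_i).
Sum = -422.34765625.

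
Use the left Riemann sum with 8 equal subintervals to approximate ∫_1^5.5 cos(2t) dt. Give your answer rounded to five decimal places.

Δt = (5.5 − 1)/8 = 0.5625.
Left endpoints: 1, 1.5625, 2.125, 2.6875, 3.25, 3.8125, 4.375, 4.9375.
f(1) ≈ -0.41615, f(1.5625) ≈ -0.99986, f(2.125) ≈ -0.44609, f(2.6875) ≈ 0.61518, f(3.25) ≈ 0.97659, f(3.8125) ≈ 0.22699, f(4.375) ≈ -0.78085, f(4.9375) ≈ -0.90035.
Sum = Δt · [f(1) + f(1.5625) + f(2.125) + ...].
Sum ≈ -0.97005.

-0.97005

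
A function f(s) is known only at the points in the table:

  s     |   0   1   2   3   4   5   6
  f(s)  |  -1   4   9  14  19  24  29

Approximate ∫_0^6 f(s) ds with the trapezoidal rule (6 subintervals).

84

Δs = 1.
T_6 = (1/2)·[(-1) + 2·4 + 2·9 + 2·14 + 2·19 + 2·24 + 29] = 84.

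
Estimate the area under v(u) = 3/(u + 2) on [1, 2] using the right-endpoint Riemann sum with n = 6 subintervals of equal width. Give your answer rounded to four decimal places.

0.8426

Δu = (2 − 1)/6 = 1/6.
Right endpoints: 7/6, 4/3, 1.5, 5/3, 11/6, 2.
v(7/6) = 18/19, v(4/3) = 0.9, v(1.5) = 6/7, v(5/3) = 9/11, v(11/6) = 18/23, v(2) = 0.75.
Sum = Δu · [v(7/6) + v(4/3) + v(1.5) + ...].
Sum ≈ 0.8426.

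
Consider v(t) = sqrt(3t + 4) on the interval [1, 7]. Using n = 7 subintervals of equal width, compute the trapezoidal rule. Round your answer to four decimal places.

23.6459

Δt = (7 − 1)/7 = 6/7.
v(1) ≈ 2.6458, v(13/7) ≈ 3.0938, v(19/7) ≈ 3.4847, v(25/7) ≈ 3.8359, v(31/7) ≈ 4.1576, v(37/7) ≈ 4.4561, v(43/7) ≈ 4.7359, v(7) ≈ 5.0000.
T_7 = (Δt/2)·[v(t_0) + 2v(t_1) + ... + 2v(t_{6}) + v(t_7)].
Sum ≈ 23.6459.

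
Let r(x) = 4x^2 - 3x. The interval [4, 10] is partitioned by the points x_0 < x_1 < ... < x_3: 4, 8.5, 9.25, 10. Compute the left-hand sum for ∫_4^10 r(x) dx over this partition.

667.5

Subinterval widths: 4.5, 0.75, 0.75.
Left endpoints: 4, 8.5, 9.25.
r(4) = 52, r(8.5) = 263.5, r(9.25) = 314.5.
Sum = Σ Δx_i · r(x_i).
Sum = 667.5.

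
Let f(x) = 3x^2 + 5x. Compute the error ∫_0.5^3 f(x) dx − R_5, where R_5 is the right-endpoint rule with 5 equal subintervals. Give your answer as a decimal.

Exact integral: ∫_0.5^3 f(x) dx = 48.75.
R_5 = 58.75.
Error = 48.75 − 58.75 = -10.

-10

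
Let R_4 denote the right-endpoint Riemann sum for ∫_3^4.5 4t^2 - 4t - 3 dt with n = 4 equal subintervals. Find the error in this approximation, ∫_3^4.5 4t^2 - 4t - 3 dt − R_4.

-7.453125

Exact integral: ∫_3^4.5 f(t) dt = 58.5.
R_4 = 65.953125.
Error = 58.5 − 65.953125 = -7.453125.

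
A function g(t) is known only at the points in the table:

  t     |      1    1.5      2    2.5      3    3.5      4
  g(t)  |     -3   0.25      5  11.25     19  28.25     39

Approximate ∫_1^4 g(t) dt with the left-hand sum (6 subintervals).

30.375

Δt = 0.5.
Sum = 0.5·[(-3) + 0.25 + 5 + 11.25 + 19 + 28.25] = 30.375.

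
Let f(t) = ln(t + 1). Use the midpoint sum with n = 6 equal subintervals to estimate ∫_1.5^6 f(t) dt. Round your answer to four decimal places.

6.8366

Δt = (6 − 1.5)/6 = 0.75.
Midpoints: 1.875, 2.625, 3.375, 4.125, 4.875, 5.625.
f(1.875) ≈ 1.0561, f(2.625) ≈ 1.2879, f(3.375) ≈ 1.4759, f(4.125) ≈ 1.6341, f(4.875) ≈ 1.7707, f(5.625) ≈ 1.8909.
Sum = Δt · [f(1.875) + f(2.625) + f(3.375) + ...].
Sum ≈ 6.8366.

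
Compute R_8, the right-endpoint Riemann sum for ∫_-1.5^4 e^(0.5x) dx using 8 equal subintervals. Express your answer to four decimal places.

16.3469

Δx = (4 − (-1.5))/8 = 0.6875.
Right endpoints: -0.8125, -0.125, 0.5625, 1.25, 1.9375, 2.625, 3.3125, 4.
f(-0.8125) ≈ 0.6661, f(-0.125) ≈ 0.9394, f(0.5625) ≈ 1.3248, f(1.25) ≈ 1.8682, f(1.9375) ≈ 2.6346, f(2.625) ≈ 3.7155, f(3.3125) ≈ 5.2396, f(4) ≈ 7.3891.
Sum = Δx · [f(-0.8125) + f(-0.125) + f(0.5625) + ...].
Sum ≈ 16.3469.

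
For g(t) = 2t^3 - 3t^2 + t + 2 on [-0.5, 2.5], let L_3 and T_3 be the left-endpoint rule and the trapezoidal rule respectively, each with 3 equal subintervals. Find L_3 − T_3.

L_3 = 6.
T_3 = 14.25.
L_3 − T_3 = -8.25.

-8.25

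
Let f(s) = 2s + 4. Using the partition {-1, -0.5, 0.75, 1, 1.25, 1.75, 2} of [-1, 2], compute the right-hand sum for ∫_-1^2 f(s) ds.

Subinterval widths: 0.5, 1.25, 0.25, 0.25, 0.5, 0.25.
Right endpoints: -0.5, 0.75, 1, 1.25, 1.75, 2.
f(-0.5) = 3, f(0.75) = 5.5, f(1) = 6, f(1.25) = 6.5, f(1.75) = 7.5, f(2) = 8.
Sum = Σ Δs_i · f(s_i).
Sum = 17.25.

17.25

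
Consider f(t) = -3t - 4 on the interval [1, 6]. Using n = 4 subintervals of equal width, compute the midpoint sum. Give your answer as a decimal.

-72.5

Δt = (6 − 1)/4 = 1.25.
Midpoints: 1.625, 2.875, 4.125, 5.375.
f(1.625) = -8.875, f(2.875) = -12.625, f(4.125) = -16.375, f(5.375) = -20.125.
Sum = Δt · [f(1.625) + f(2.875) + f(4.125) + f(5.375)].
Sum = -72.5.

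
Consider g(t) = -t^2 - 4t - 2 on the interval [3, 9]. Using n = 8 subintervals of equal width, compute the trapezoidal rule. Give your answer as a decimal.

Δt = (9 − 3)/8 = 0.75.
g(3) = -23, g(3.75) = -31.0625, g(4.5) = -40.25, g(5.25) = -50.5625, g(6) = -62, g(6.75) = -74.5625, g(7.5) = -88.25, g(8.25) = -103.0625, g(9) = -119.
T_8 = (Δt/2)·[g(t_0) + 2g(t_1) + ... + 2g(t_{7}) + g(t_8)].
Sum = -390.5625.

-390.5625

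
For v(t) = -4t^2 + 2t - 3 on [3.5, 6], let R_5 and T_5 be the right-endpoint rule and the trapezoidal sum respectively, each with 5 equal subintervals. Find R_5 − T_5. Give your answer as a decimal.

R_5 = -237.5.
T_5 = -215.
R_5 − T_5 = -22.5.

-22.5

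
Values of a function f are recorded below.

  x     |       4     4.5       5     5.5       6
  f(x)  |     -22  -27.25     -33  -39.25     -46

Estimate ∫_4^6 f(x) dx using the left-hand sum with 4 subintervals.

-60.75

Δx = 0.5.
Sum = 0.5·[(-22) + (-27.25) + (-33) + (-39.25)] = -60.75.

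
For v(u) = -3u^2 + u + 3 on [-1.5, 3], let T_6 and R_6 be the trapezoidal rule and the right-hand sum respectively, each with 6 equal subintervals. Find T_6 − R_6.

5.90625

T_6 = -14.765625.
R_6 = -20.671875.
T_6 − R_6 = 5.90625.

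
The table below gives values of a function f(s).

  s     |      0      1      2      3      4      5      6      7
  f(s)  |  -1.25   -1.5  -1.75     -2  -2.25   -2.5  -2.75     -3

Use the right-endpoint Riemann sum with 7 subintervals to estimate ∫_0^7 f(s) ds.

Δs = 1.
Sum = 1·[(-1.5) + (-1.75) + (-2) + (-2.25) + (-2.5) + (-2.75) + (-3)] = -15.75.

-15.75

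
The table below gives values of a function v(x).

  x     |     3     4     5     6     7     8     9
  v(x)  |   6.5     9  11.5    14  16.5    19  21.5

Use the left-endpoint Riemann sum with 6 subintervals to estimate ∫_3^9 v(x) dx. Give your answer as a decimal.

Δx = 1.
Sum = 1·[6.5 + 9 + 11.5 + 14 + 16.5 + 19] = 76.5.

76.5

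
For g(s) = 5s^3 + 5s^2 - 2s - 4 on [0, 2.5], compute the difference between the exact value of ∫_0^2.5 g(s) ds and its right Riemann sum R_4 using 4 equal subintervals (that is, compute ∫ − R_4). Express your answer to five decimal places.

-36.48275

Exact integral: ∫_0^2.5 g(s) ds ≈ 58.6197917.
R_4 ≈ 95.1025391.
Error ≈ 58.6197917 − 95.1025391 ≈ -36.48275.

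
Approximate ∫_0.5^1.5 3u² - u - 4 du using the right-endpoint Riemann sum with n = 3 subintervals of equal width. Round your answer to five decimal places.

-0.86111

Δu = (1.5 − 0.5)/3 = 1/3.
Right endpoints: 5/6, 7/6, 1.5.
f(5/6) = -2.75, f(7/6) = -13/12, f(1.5) = 1.25.
Sum = Δu · [f(5/6) + f(7/6) + f(1.5)].
Sum ≈ -0.86111.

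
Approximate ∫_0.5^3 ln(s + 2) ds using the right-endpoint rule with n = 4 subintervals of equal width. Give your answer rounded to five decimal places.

3.46658

Δs = (3 − 0.5)/4 = 0.625.
Right endpoints: 1.125, 1.75, 2.375, 3.
f(1.125) ≈ 1.13943, f(1.75) ≈ 1.32176, f(2.375) ≈ 1.47591, f(3) ≈ 1.60944.
Sum = Δs · [f(1.125) + f(1.75) + f(2.375) + f(3)].
Sum ≈ 3.46658.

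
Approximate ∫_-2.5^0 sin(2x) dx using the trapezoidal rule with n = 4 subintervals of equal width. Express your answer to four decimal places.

Δx = (0 − (-2.5))/4 = 0.625.
f(-2.5) ≈ 0.9589, f(-1.875) ≈ 0.5716, f(-1.25) ≈ -0.5985, f(-0.625) ≈ -0.9490, f(0) ≈ 0.0000.
T_4 = (Δx/2)·[f(x_0) + 2f(x_1) + 2f(x_2) + 2f(x_3) + f(x_4)].
Sum ≈ -0.3103.

-0.3103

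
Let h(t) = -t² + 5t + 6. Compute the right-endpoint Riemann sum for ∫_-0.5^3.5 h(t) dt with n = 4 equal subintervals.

43

Δt = (3.5 − (-0.5))/4 = 1.
Right endpoints: 0.5, 1.5, 2.5, 3.5.
h(0.5) = 8.25, h(1.5) = 11.25, h(2.5) = 12.25, h(3.5) = 11.25.
Sum = Δt · [h(0.5) + h(1.5) + h(2.5) + h(3.5)].
Sum = 43.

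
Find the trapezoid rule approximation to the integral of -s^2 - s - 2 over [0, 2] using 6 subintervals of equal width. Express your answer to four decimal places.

-8.7037

Δs = (2 − 0)/6 = 1/3.
f(0) = -2, f(1/3) = -22/9, f(2/3) = -28/9, f(1) = -4, f(4/3) = -46/9, f(5/3) = -58/9, f(2) = -8.
T_6 = (Δs/2)·[f(s_0) + 2f(s_1) + ... + 2f(s_{5}) + f(s_6)].
Sum ≈ -8.7037.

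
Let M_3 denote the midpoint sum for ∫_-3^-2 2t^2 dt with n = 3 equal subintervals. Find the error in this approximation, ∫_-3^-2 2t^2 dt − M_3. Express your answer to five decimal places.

Exact integral: ∫_-3^-2 f(t) dt ≈ 12.6666667.
M_3 ≈ 12.6481481.
Error ≈ 12.6666667 − 12.6481481 ≈ 0.01852.

0.01852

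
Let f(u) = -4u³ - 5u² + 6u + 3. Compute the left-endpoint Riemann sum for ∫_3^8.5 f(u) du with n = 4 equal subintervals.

-4230.2734375

Δu = (8.5 − 3)/4 = 1.375.
Left endpoints: 3, 4.375, 5.75, 7.125.
f(3) = -132, f(4.375) = -401.4140625, f(5.75) = -888.25, f(7.125) = -1654.8984375.
Sum = Δu · [f(3) + f(4.375) + f(5.75) + f(7.125)].
Sum = -4230.2734375.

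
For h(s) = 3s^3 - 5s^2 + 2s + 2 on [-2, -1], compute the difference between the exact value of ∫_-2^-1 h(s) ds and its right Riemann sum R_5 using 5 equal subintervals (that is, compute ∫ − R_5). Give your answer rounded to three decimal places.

-3.677

Exact integral: ∫_-2^-1 h(s) ds ≈ -23.91667.
R_5 = -20.24.
Error ≈ -23.91667 − (-20.24) ≈ -3.677.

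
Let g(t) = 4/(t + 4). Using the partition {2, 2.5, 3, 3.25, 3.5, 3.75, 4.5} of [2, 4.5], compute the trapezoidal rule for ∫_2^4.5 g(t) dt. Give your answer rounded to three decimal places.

Subinterval widths: 0.5, 0.5, 0.25, 0.25, 0.25, 0.75.
g(2) = 2/3, g(2.5) = 8/13, g(3) = 4/7, g(3.25) = 16/29, g(3.5) = 8/15, g(3.75) = 16/31, g(4.5) = 8/17.
On each subinterval the trapezoid contributes (Δt_i/2)·[g(t_{i-1}) + g(t_i)].
Sum ≈ 1.394.

1.394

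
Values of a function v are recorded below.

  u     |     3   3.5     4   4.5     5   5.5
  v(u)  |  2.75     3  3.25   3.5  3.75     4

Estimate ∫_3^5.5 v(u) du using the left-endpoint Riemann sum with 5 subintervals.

Δu = 0.5.
Sum = 0.5·[2.75 + 3 + 3.25 + 3.5 + 3.75] = 8.125.

8.125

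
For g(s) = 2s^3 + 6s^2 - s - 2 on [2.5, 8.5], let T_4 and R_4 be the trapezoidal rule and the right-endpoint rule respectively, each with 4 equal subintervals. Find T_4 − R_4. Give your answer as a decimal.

-1190.25

T_4 = 3830.25.
R_4 = 5020.5.
T_4 − R_4 = -1190.25.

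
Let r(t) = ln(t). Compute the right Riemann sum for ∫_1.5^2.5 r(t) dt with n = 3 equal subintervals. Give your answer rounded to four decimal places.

Δt = (2.5 − 1.5)/3 = 1/3.
Right endpoints: 11/6, 13/6, 2.5.
r(11/6) ≈ 0.6061, r(13/6) ≈ 0.7732, r(2.5) ≈ 0.9163.
Sum = Δt · [r(11/6) + r(13/6) + r(2.5)].
Sum ≈ 0.7652.

0.7652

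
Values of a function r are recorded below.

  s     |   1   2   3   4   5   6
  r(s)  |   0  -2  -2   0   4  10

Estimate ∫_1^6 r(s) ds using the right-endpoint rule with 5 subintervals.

Δs = 1.
Sum = 1·[(-2) + (-2) + 0 + 4 + 10] = 10.

10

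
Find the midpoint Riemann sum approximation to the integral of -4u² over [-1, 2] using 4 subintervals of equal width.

-11.4375

Δu = (2 − (-1))/4 = 0.75.
Midpoints: -0.625, 0.125, 0.875, 1.625.
f(-0.625) = -1.5625, f(0.125) = -0.0625, f(0.875) = -3.0625, f(1.625) = -10.5625.
Sum = Δu · [f(-0.625) + f(0.125) + f(0.875) + f(1.625)].
Sum = -11.4375.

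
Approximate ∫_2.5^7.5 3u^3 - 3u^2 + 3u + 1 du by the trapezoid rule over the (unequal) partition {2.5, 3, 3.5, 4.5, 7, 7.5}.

2152.25

Subinterval widths: 0.5, 0.5, 1, 2.5, 0.5.
f(2.5) = 36.625, f(3) = 64, f(3.5) = 103.375, f(4.5) = 227.125, f(7) = 904, f(7.5) = 1120.375.
On each subinterval the trapezoid contributes (Δu_i/2)·[f(u_{i-1}) + f(u_i)].
Sum = 2152.25.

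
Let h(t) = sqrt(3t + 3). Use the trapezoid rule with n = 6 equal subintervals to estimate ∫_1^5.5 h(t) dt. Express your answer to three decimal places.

15.857

Δt = (5.5 − 1)/6 = 0.75.
h(1) ≈ 2.449, h(1.75) ≈ 2.872, h(2.5) ≈ 3.240, h(3.25) ≈ 3.571, h(4) ≈ 3.873, h(4.75) ≈ 4.153, h(5.5) ≈ 4.416.
T_6 = (Δt/2)·[h(t_0) + 2h(t_1) + ... + 2h(t_{5}) + h(t_6)].
Sum ≈ 15.857.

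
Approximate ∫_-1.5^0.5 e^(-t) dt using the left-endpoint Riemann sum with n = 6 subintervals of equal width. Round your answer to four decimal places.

Δt = (0.5 − (-1.5))/6 = 1/3.
Left endpoints: -1.5, -7/6, -5/6, -0.5, -1/6, 1/6.
f(-1.5) ≈ 4.4817, f(-7/6) ≈ 3.2113, f(-5/6) ≈ 2.3010, f(-0.5) ≈ 1.6487, f(-1/6) ≈ 1.1814, f(1/6) ≈ 0.8465.
Sum = Δt · [f(-1.5) + f(-7/6) + f(-5/6) + ...].
Sum ≈ 4.5568.

4.5568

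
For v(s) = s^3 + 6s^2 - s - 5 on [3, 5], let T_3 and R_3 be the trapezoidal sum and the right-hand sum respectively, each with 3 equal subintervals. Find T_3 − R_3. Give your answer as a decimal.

T_3 ≈ 316.666667.
R_3 ≈ 380.666667.
T_3 − R_3 = -64.

-64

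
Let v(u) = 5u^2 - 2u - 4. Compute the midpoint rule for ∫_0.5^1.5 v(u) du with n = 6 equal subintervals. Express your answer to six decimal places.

Δu = (1.5 − 0.5)/6 = 1/6.
Midpoints: 7/12, 0.75, 11/12, 13/12, 1.25, 17/12.
v(7/12) = -499/144, v(0.75) = -2.6875, v(11/12) = -235/144, v(13/12) = -43/144, v(1.25) = 1.3125, v(17/12) = 461/144.
Sum = Δu · [v(7/12) + v(0.75) + v(11/12) + ...].
Sum ≈ -0.594907.

-0.594907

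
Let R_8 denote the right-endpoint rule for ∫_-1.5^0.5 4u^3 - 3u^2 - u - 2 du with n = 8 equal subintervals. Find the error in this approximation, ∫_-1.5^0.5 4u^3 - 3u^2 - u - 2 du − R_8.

Exact integral: ∫_-1.5^0.5 f(u) du = -11.5.
R_8 = -9.4375.
Error = -11.5 − (-9.4375) = -2.0625.

-2.0625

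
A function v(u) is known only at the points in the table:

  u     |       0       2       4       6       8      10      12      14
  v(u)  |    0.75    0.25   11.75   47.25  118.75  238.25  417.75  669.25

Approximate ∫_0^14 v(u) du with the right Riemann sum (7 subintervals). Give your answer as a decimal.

3006.5

Δu = 2.
Sum = 2·[0.25 + 11.75 + 47.25 + 118.75 + 238.25 + 417.75 + 669.25] = 3006.5.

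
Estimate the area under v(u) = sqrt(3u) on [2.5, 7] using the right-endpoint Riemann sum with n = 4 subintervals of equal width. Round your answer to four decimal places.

17.8351

Δu = (7 − 2.5)/4 = 1.125.
Right endpoints: 3.625, 4.75, 5.875, 7.
v(3.625) ≈ 3.2977, v(4.75) ≈ 3.7749, v(5.875) ≈ 4.1982, v(7) ≈ 4.5826.
Sum = Δu · [v(3.625) + v(4.75) + v(5.875) + v(7)].
Sum ≈ 17.8351.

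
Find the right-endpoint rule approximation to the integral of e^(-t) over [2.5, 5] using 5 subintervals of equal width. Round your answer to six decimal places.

Δt = (5 − 2.5)/5 = 0.5.
Right endpoints: 3, 3.5, 4, 4.5, 5.
f(3) ≈ 0.049787, f(3.5) ≈ 0.030197, f(4) ≈ 0.018316, f(4.5) ≈ 0.011109, f(5) ≈ 0.006738.
Sum = Δt · [f(3) + f(3.5) + f(4) + f(4.5) + f(5)].
Sum ≈ 0.058074.

0.058074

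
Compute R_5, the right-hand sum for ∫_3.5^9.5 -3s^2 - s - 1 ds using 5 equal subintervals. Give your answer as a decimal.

-1007.82

Δs = (9.5 − 3.5)/5 = 1.2.
Right endpoints: 4.7, 5.9, 7.1, 8.3, 9.5.
f(4.7) = -71.97, f(5.9) = -111.33, f(7.1) = -159.33, f(8.3) = -215.97, f(9.5) = -281.25.
Sum = Δs · [f(4.7) + f(5.9) + f(7.1) + f(8.3) + f(9.5)].
Sum = -1007.82.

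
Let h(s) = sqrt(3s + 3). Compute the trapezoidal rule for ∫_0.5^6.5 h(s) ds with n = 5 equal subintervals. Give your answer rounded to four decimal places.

21.5495

Δs = (6.5 − 0.5)/5 = 1.2.
h(0.5) ≈ 2.1213, h(1.7) ≈ 2.8460, h(2.9) ≈ 3.4205, h(4.1) ≈ 3.9115, h(5.3) ≈ 4.3474, h(6.5) ≈ 4.7434.
T_5 = (Δs/2)·[h(s_0) + 2h(s_1) + ... + 2h(s_{4}) + h(s_5)].
Sum ≈ 21.5495.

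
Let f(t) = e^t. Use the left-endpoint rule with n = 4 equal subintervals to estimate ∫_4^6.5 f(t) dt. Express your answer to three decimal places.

439.495

Δt = (6.5 − 4)/4 = 0.625.
Left endpoints: 4, 4.625, 5.25, 5.875.
f(4) ≈ 54.598, f(4.625) ≈ 102.003, f(5.25) ≈ 190.566, f(5.875) ≈ 356.025.
Sum = Δt · [f(4) + f(4.625) + f(5.25) + f(5.875)].
Sum ≈ 439.495.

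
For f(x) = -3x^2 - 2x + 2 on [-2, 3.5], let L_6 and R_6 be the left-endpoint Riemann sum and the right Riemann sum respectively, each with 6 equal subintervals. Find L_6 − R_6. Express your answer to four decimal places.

L_6 ≈ -34.050347.
R_6 ≈ -66.821181.
L_6 − R_6 ≈ 32.7708.

32.7708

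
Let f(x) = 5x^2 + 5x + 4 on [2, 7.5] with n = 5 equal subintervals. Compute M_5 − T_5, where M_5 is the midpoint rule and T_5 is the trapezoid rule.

-8.31875

M_5 = 839.64375.
T_5 = 847.9625.
M_5 − T_5 = -8.31875.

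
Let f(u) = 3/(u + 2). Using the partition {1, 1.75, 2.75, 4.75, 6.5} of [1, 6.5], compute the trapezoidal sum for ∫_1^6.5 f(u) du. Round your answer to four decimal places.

Subinterval widths: 0.75, 1, 2, 1.75.
f(1) = 1, f(1.75) = 0.8, f(2.75) = 12/19, f(4.75) = 4/9, f(6.5) = 6/17.
On each subinterval the trapezoid contributes (Δu_i/2)·[f(u_{i-1}) + f(u_i)].
Sum ≈ 3.1645.

3.1645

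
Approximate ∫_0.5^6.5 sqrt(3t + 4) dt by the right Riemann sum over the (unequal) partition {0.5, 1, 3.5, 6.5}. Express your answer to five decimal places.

25.38563

Subinterval widths: 0.5, 2.5, 3.
Right endpoints: 1, 3.5, 6.5.
f(1) ≈ 2.64575, f(3.5) ≈ 3.80789, f(6.5) ≈ 4.84768.
Sum = Σ Δt_i · f(t_i).
Sum ≈ 25.38563.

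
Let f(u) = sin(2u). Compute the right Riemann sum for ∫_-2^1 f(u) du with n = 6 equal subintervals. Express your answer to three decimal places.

Δu = (1 − (-2))/6 = 0.5.
Right endpoints: -1.5, -1, -0.5, 0, 0.5, 1.
f(-1.5) ≈ -0.141, f(-1) ≈ -0.909, f(-0.5) ≈ -0.841, f(0) ≈ 0.000, f(0.5) ≈ 0.841, f(1) ≈ 0.909.
Sum = Δu · [f(-1.5) + f(-1) + f(-0.5) + ...].
Sum ≈ -0.071.

-0.071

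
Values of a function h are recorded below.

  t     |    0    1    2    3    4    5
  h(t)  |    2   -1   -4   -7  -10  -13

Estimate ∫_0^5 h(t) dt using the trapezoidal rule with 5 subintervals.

Δt = 1.
T_5 = (1/2)·[2 + 2·(-1) + 2·(-4) + 2·(-7) + 2·(-10) + (-13)] = -27.5.

-27.5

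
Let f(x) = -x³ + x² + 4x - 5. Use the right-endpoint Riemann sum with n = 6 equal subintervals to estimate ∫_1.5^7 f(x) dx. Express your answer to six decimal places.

-552.977575

Δx = (7 − 1.5)/6 = 11/12.
Right endpoints: 29/12, 10/3, 4.25, 31/6, 73/12, 7.
f(29/12) = -6233/1728, f(10/3) = -475/27, f(4.25) = -46.703125, f(31/6) = -20641/216, f(73/12) = -291661/1728, f(7) = -271.
Sum = Δx · [f(29/12) + f(10/3) + f(4.25) + ...].
Sum ≈ -552.977575.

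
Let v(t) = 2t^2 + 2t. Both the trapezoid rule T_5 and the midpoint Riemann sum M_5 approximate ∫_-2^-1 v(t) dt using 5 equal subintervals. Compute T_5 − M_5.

0.02

T_5 = 1.68.
M_5 = 1.66.
T_5 − M_5 = 0.02.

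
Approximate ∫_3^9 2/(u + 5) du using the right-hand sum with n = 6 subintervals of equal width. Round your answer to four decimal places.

Δu = (9 − 3)/6 = 1.
Right endpoints: 4, 5, 6, 7, 8, 9.
f(4) = 2/9, f(5) = 0.2, f(6) = 2/11, f(7) = 1/6, f(8) = 2/13, f(9) = 1/7.
Sum = Δu · [f(4) + f(5) + f(6) + ...].
Sum ≈ 1.0674.

1.0674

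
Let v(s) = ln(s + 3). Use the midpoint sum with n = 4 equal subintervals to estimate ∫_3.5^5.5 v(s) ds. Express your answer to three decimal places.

4.024

Δs = (5.5 − 3.5)/4 = 0.5.
Midpoints: 3.75, 4.25, 4.75, 5.25.
v(3.75) ≈ 1.910, v(4.25) ≈ 1.981, v(4.75) ≈ 2.048, v(5.25) ≈ 2.110.
Sum = Δs · [v(3.75) + v(4.25) + v(4.75) + v(5.25)].
Sum ≈ 4.024.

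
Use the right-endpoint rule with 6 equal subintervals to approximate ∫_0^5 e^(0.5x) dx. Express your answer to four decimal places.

Δx = (5 − 0)/6 = 5/6.
Right endpoints: 5/6, 5/3, 2.5, 10/3, 25/6, 5.
f(5/6) ≈ 1.5169, f(5/3) ≈ 2.3010, f(2.5) ≈ 3.4903, f(10/3) ≈ 5.2945, f(25/6) ≈ 8.0312, f(5) ≈ 12.1825.
Sum = Δx · [f(5/6) + f(5/3) + f(2.5) + ...].
Sum ≈ 27.3470.

27.3470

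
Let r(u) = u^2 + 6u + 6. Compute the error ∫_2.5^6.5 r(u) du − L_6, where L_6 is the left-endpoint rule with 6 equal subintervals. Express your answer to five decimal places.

19.70370

Exact integral: ∫_2.5^6.5 r(u) du ≈ 218.3333333.
L_6 ≈ 198.6296296.
Error ≈ 218.3333333 − 198.6296296 ≈ 19.70370.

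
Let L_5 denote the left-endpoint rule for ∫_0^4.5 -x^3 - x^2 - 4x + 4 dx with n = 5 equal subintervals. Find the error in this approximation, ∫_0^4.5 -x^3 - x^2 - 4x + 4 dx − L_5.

Exact integral: ∫_0^4.5 f(x) dx = -155.390625.
L_5 = -101.88.
Error = -155.390625 − (-101.88) = -53.510625.

-53.510625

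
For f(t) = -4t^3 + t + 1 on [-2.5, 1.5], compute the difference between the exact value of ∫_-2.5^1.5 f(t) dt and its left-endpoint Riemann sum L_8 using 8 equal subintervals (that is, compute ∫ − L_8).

-19

Exact integral: ∫_-2.5^1.5 f(t) dt = 36.
L_8 = 55.
Error = 36 − 55 = -19.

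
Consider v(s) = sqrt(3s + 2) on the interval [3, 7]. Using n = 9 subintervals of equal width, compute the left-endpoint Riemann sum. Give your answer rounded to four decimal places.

Δs = (7 − 3)/9 = 4/9.
Left endpoints: 3, 31/9, 35/9, 13/3, 43/9, 47/9, 17/3, 55/9, 59/9.
v(3) ≈ 3.3166, v(31/9) ≈ 3.5119, v(35/9) ≈ 3.6968, v(13/3) ≈ 3.8730, v(43/9) ≈ 4.0415, v(47/9) ≈ 4.2032, v(17/3) ≈ 4.3589, v(55/9) ≈ 4.5092, v(59/9) ≈ 4.6547.
Sum = Δs · [v(3) + v(31/9) + v(35/9) + ...].
Sum ≈ 16.0737.

16.0737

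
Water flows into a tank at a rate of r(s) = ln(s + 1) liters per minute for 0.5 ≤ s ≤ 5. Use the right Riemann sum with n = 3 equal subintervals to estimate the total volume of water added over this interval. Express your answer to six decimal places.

6.591674

Δs = (5 − 0.5)/3 = 1.5.
Right endpoints: 2, 3.5, 5.
r(2) ≈ 1.098612, r(3.5) ≈ 1.504077, r(5) ≈ 1.791759.
Sum = Δs · [r(2) + r(3.5) + r(5)].
Sum ≈ 6.591674.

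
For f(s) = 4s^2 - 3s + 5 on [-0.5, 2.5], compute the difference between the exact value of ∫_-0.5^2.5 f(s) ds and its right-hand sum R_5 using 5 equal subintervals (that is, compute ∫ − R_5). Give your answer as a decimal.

-5.22

Exact integral: ∫_-0.5^2.5 f(s) ds = 27.
R_5 = 32.22.
Error = 27 − 32.22 = -5.22.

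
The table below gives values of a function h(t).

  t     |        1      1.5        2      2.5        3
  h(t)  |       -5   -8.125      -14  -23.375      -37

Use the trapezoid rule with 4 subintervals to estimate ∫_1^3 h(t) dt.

Δt = 0.5.
T_4 = (0.5/2)·[(-5) + 2·(-8.125) + 2·(-14) + 2·(-23.375) + (-37)] = -33.25.

-33.25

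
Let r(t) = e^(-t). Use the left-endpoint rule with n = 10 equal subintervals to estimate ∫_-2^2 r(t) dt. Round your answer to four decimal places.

Δt = (2 − (-2))/10 = 0.4.
Left endpoints: -2, -1.6, -1.2, -0.8, -0.4, 0, 0.4, 0.8, 1.2, 1.6.
r(-2) ≈ 7.3891, r(-1.6) ≈ 4.9530, r(-1.2) ≈ 3.3201, r(-0.8) ≈ 2.2255, r(-0.4) ≈ 1.4918, r(0) ≈ 1.0000, r(0.4) ≈ 0.6703, r(0.8) ≈ 0.4493, r(1.2) ≈ 0.3012, r(1.6) ≈ 0.2019.
Sum = Δt · [r(-2) + r(-1.6) + r(-1.2) + ...].
Sum ≈ 8.8009.

8.8009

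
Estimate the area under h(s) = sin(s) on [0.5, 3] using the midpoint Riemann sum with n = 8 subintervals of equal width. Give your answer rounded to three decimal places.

1.875

Δs = (3 − 0.5)/8 = 0.3125.
Midpoints: 0.65625, 0.96875, 1.28125, 1.59375, 1.90625, 2.21875, 2.53125, 2.84375.
h(0.65625) ≈ 0.610, h(0.96875) ≈ 0.824, h(1.28125) ≈ 0.958, h(1.59375) ≈ 1.000, h(1.90625) ≈ 0.944, h(2.21875) ≈ 0.797, h(2.53125) ≈ 0.573, h(2.84375) ≈ 0.293.
Sum = Δs · [h(0.65625) + h(0.96875) + h(1.28125) + ...].
Sum ≈ 1.875.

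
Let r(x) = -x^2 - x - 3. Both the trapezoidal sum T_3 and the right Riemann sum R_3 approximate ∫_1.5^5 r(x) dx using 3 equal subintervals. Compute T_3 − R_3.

15.3125

T_3 ≈ -63.210648.
R_3 ≈ -78.523148.
T_3 − R_3 = 15.3125.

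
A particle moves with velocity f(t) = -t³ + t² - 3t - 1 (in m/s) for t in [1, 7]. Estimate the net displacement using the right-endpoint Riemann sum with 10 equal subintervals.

-661.56

Δt = (7 − 1)/10 = 0.6.
Right endpoints: 1.6, 2.2, 2.8, 3.4, 4, 4.6, 5.2, 5.8, 6.4, 7.
f(1.6) = -7.336, f(2.2) = -13.408, f(2.8) = -23.512, f(3.4) = -38.944, f(4) = -61, f(4.6) = -90.976, f(5.2) = -130.168, f(5.8) = -179.872, f(6.4) = -241.384, f(7) = -316.
Sum = Δt · [f(1.6) + f(2.2) + f(2.8) + ...].
Sum = -661.56.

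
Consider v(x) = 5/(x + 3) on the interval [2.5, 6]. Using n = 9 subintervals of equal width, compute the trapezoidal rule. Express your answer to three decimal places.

2.464

Δx = (6 − 2.5)/9 = 7/18.
v(2.5) = 10/11, v(26/9) = 45/53, v(59/18) = 90/113, v(11/3) = 0.75, v(73/18) = 90/127, v(40/9) = 45/67, v(29/6) = 30/47, v(47/9) = 45/74, v(101/18) = 18/31, v(6) = 5/9.
T_9 = (Δx/2)·[v(x_0) + 2v(x_1) + ... + 2v(x_{8}) + v(x_9)].
Sum ≈ 2.464.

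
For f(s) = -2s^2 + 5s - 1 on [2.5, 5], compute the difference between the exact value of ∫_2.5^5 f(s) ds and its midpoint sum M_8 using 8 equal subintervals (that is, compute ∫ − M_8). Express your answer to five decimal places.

-0.04069

Exact integral: ∫_2.5^5 f(s) ds ≈ -28.5416667.
M_8 ≈ -28.5009766.
Error ≈ -28.5416667 − (-28.5009766) ≈ -0.04069.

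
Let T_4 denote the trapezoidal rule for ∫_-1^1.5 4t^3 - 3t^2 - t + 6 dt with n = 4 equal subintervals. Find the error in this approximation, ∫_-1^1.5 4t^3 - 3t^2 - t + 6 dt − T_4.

Exact integral: ∫_-1^1.5 f(t) dt = 14.0625.
T_4 = 14.0625.
Error = 14.0625 − 14.0625 = 0.

0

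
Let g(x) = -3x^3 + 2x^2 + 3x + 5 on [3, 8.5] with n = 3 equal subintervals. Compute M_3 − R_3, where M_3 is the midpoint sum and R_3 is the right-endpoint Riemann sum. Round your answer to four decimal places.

M_3 ≈ -3263.864873.
R_3 ≈ -4977.296296.
M_3 − R_3 ≈ 1713.4314.

1713.4314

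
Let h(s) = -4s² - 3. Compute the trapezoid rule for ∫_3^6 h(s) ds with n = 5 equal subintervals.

-261.72

Δs = (6 − 3)/5 = 0.6.
h(3) = -39, h(3.6) = -54.84, h(4.2) = -73.56, h(4.8) = -95.16, h(5.4) = -119.64, h(6) = -147.
T_5 = (Δs/2)·[h(s_0) + 2h(s_1) + ... + 2h(s_{4}) + h(s_5)].
Sum = -261.72.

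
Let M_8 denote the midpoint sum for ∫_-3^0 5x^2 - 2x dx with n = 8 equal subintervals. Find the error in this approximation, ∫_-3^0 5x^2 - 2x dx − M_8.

0.17578125

Exact integral: ∫_-3^0 f(x) dx = 54.
M_8 = 53.82421875.
Error = 54 − 53.82421875 = 0.17578125.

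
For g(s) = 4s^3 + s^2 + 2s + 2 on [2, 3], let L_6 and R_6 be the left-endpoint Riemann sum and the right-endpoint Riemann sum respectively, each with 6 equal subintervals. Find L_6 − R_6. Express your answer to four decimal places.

-13.8333

L_6 ≈ 71.560185.
R_6 ≈ 85.393519.
L_6 − R_6 ≈ -13.8333.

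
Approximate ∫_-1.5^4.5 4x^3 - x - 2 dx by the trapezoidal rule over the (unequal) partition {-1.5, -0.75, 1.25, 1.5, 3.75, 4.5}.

Subinterval widths: 0.75, 2, 0.25, 2.25, 0.75.
f(-1.5) = -14, f(-0.75) = -2.9375, f(1.25) = 4.5625, f(1.5) = 10, f(3.75) = 205.1875, f(4.5) = 358.
On each subinterval the trapezoid contributes (Δx_i/2)·[f(x_{i-1}) + f(x_i)].
Sum = 450.375.

450.375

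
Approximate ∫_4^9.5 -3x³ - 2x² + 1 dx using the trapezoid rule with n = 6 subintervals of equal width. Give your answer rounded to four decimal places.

-6488.5470

Δx = (9.5 − 4)/6 = 11/12.
f(4) = -223, f(59/12) = -232651/576, f(35/6) = -15901/24, f(6.75) = -1012.765625, f(23/3) = -13216/9, f(103/12) = -392341/192, f(9.5) = -2751.625.
T_6 = (Δx/2)·[f(x_0) + 2f(x_1) + ... + 2f(x_{5}) + f(x_6)].
Sum ≈ -6488.5470.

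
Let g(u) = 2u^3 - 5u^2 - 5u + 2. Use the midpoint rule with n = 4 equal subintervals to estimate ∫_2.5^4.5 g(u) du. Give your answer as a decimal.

28

Δu = (4.5 − 2.5)/4 = 0.5.
Midpoints: 2.75, 3.25, 3.75, 4.25.
g(2.75) = -7.96875, g(3.25) = 1.59375, g(3.75) = 18.40625, g(4.25) = 43.96875.
Sum = Δu · [g(2.75) + g(3.25) + g(3.75) + g(4.25)].
Sum = 28.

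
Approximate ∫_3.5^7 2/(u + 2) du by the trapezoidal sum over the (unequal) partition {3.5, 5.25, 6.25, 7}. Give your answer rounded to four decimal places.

0.9929

Subinterval widths: 1.75, 1, 0.75.
f(3.5) = 4/11, f(5.25) = 8/29, f(6.25) = 8/33, f(7) = 2/9.
On each subinterval the trapezoid contributes (Δu_i/2)·[f(u_{i-1}) + f(u_i)].
Sum ≈ 0.9929.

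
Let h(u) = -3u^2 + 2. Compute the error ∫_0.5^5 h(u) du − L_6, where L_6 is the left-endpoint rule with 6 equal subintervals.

-26.578125

Exact integral: ∫_0.5^5 h(u) du = -115.875.
L_6 = -89.296875.
Error = -115.875 − (-89.296875) = -26.578125.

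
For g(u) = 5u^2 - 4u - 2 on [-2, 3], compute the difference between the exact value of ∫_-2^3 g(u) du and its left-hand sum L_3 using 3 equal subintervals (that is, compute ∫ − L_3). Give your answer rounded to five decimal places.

-7.40741

Exact integral: ∫_-2^3 g(u) du ≈ 38.3333333.
L_3 ≈ 45.7407407.
Error ≈ 38.3333333 − 45.7407407 ≈ -7.40741.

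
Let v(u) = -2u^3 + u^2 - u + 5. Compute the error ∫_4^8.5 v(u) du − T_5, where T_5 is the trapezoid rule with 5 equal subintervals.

22.17375

Exact integral: ∫_4^8.5 v(u) du = -2304.28125.
T_5 = -2326.455.
Error = -2304.28125 − (-2326.455) = 22.17375.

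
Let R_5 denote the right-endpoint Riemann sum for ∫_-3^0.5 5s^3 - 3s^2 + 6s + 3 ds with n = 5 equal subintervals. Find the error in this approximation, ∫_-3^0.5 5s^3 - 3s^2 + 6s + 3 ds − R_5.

-57.789375

Exact integral: ∫_-3^0.5 f(s) ds = -144.046875.
R_5 = -86.2575.
Error = -144.046875 − (-86.2575) = -57.789375.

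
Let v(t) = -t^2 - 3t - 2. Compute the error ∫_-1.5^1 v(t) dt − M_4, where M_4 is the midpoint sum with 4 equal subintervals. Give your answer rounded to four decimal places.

-0.0814

Exact integral: ∫_-1.5^1 v(t) dt ≈ -4.583333.
M_4 ≈ -4.501953.
Error ≈ -4.583333 − (-4.501953) ≈ -0.0814.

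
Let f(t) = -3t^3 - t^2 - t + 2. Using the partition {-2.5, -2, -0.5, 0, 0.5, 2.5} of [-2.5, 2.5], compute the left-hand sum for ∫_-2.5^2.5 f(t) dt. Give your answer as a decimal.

Subinterval widths: 0.5, 1.5, 0.5, 0.5, 2.
Left endpoints: -2.5, -2, -0.5, 0, 0.5.
f(-2.5) = 45.125, f(-2) = 24, f(-0.5) = 2.625, f(0) = 2, f(0.5) = 0.875.
Sum = Σ Δt_i · f(t_i).
Sum = 62.625.

62.625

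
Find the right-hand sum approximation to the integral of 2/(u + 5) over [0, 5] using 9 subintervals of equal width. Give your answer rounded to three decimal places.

1.332

Δu = (5 − 0)/9 = 5/9.
Right endpoints: 5/9, 10/9, 5/3, 20/9, 25/9, 10/3, 35/9, 40/9, 5.
f(5/9) = 0.36, f(10/9) = 18/55, f(5/3) = 0.3, f(20/9) = 18/65, f(25/9) = 9/35, f(10/3) = 0.24, f(35/9) = 0.225, f(40/9) = 18/85, f(5) = 0.2.
Sum = Δu · [f(5/9) + f(10/9) + f(5/3) + ...].
Sum ≈ 1.332.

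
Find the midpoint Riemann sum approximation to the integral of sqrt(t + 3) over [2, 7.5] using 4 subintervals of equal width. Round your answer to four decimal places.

Δt = (7.5 − 2)/4 = 1.375.
Midpoints: 2.6875, 4.0625, 5.4375, 6.8125.
f(2.6875) ≈ 2.3848, f(4.0625) ≈ 2.6575, f(5.4375) ≈ 2.9047, f(6.8125) ≈ 3.1325.
Sum = Δt · [f(2.6875) + f(4.0625) + f(5.4375) + f(6.8125)].
Sum ≈ 15.2345.

15.2345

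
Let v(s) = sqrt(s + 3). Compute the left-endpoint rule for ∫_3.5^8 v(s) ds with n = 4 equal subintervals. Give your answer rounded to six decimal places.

Δs = (8 − 3.5)/4 = 1.125.
Left endpoints: 3.5, 4.625, 5.75, 6.875.
v(3.5) ≈ 2.549510, v(4.625) ≈ 2.761340, v(5.75) ≈ 2.958040, v(6.875) ≈ 3.142451.
Sum = Δs · [v(3.5) + v(4.625) + v(5.75) + v(6.875)].
Sum ≈ 12.837759.

12.837759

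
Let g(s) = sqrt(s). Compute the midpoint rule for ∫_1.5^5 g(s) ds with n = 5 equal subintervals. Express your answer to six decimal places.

Δs = (5 − 1.5)/5 = 0.7.
Midpoints: 1.85, 2.55, 3.25, 3.95, 4.65.
g(1.85) ≈ 1.360147, g(2.55) ≈ 1.596872, g(3.25) ≈ 1.802776, g(3.95) ≈ 1.987461, g(4.65) ≈ 2.156386.
Sum = Δs · [g(1.85) + g(2.55) + g(3.25) + g(3.95) + g(4.65)].
Sum ≈ 6.232549.

6.232549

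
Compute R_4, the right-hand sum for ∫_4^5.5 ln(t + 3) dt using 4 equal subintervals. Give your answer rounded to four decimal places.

Δt = (5.5 − 4)/4 = 0.375.
Right endpoints: 4.375, 4.75, 5.125, 5.5.
f(4.375) ≈ 1.9981, f(4.75) ≈ 2.0477, f(5.125) ≈ 2.0949, f(5.5) ≈ 2.1401.
Sum = Δt · [f(4.375) + f(4.75) + f(5.125) + f(5.5)].
Sum ≈ 3.1053.

3.1053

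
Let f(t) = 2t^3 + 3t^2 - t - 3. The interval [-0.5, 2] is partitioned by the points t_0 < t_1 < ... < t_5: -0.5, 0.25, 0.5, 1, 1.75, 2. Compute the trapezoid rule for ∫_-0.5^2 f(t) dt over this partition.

Subinterval widths: 0.75, 0.25, 0.5, 0.75, 0.25.
f(-0.5) = -2, f(0.25) = -3.03125, f(0.5) = -2.5, f(1) = 1, f(1.75) = 15.15625, f(2) = 23.
On each subinterval the trapezoid contributes (Δt_i/2)·[f(t_{i-1}) + f(t_i)].
Sum = 7.875.

7.875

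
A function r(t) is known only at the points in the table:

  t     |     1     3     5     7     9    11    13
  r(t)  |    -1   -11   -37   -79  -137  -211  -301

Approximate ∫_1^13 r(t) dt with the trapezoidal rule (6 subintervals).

Δt = 2.
T_6 = (2/2)·[(-1) + 2·(-11) + 2·(-37) + 2·(-79) + 2·(-137) + 2·(-211) + (-301)] = -1252.

-1252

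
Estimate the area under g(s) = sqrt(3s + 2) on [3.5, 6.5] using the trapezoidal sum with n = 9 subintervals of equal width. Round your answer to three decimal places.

Δs = (6.5 − 3.5)/9 = 1/3.
g(3.5) ≈ 3.536, g(23/6) ≈ 3.674, g(25/6) ≈ 3.808, g(4.5) ≈ 3.937, g(29/6) ≈ 4.062, g(31/6) ≈ 4.183, g(5.5) ≈ 4.301, g(35/6) ≈ 4.416, g(37/6) ≈ 4.528, g(6.5) ≈ 4.637.
T_9 = (Δs/2)·[g(s_0) + 2g(s_1) + ... + 2g(s_{8}) + g(s_9)].
Sum ≈ 12.332.

12.332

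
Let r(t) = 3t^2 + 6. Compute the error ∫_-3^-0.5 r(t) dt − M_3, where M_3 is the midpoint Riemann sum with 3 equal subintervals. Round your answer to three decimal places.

Exact integral: ∫_-3^-0.5 r(t) dt = 41.875.
M_3 ≈ 41.44097.
Error ≈ 41.875 − 41.44097 ≈ 0.434.

0.434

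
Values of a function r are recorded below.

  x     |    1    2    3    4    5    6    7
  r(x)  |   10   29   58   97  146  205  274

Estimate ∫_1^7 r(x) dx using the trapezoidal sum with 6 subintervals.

677

Δx = 1.
T_6 = (1/2)·[10 + 2·29 + 2·58 + 2·97 + 2·146 + 2·205 + 274] = 677.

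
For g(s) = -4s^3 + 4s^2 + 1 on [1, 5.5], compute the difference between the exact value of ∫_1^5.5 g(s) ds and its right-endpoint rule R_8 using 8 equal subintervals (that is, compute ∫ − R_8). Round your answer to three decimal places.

161.446

Exact integral: ∫_1^5.5 g(s) ds = -689.0625.
R_8 ≈ -850.50879.
Error ≈ -689.0625 − (-850.50879) ≈ 161.446.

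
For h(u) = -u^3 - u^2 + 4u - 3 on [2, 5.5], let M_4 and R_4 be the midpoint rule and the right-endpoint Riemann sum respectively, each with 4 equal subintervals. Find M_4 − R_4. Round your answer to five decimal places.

82.85498

M_4 ≈ -232.8217773.
R_4 ≈ -315.6767578.
M_4 − R_4 ≈ 82.85498.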